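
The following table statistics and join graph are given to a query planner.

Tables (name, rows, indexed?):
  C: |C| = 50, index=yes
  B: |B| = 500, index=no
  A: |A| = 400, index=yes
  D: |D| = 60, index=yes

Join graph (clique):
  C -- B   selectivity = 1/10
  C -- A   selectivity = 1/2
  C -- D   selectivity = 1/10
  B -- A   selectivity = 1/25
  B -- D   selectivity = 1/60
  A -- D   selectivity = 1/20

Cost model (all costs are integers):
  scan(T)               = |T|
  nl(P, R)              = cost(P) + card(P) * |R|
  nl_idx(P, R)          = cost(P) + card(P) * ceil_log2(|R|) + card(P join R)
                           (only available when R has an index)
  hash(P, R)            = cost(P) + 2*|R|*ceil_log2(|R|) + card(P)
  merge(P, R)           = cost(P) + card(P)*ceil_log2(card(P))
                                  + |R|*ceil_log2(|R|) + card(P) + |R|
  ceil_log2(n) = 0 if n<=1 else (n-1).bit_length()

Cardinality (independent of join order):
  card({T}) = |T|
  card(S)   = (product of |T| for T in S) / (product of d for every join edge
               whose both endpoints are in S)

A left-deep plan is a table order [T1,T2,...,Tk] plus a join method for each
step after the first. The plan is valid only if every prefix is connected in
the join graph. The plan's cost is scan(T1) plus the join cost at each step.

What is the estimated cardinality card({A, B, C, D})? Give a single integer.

Tables in S: A(400), B(500), C(50), D(60)
Edges inside S: C-B(d=10), C-A(d=2), C-D(d=10), B-A(d=25), B-D(d=60), A-D(d=20)
numerator = 400 * 500 * 50 * 60 = 600000000
denominator = 10 * 2 * 10 * 25 * 60 * 20 = 6000000
card(S) = 600000000 / 6000000 = 100

100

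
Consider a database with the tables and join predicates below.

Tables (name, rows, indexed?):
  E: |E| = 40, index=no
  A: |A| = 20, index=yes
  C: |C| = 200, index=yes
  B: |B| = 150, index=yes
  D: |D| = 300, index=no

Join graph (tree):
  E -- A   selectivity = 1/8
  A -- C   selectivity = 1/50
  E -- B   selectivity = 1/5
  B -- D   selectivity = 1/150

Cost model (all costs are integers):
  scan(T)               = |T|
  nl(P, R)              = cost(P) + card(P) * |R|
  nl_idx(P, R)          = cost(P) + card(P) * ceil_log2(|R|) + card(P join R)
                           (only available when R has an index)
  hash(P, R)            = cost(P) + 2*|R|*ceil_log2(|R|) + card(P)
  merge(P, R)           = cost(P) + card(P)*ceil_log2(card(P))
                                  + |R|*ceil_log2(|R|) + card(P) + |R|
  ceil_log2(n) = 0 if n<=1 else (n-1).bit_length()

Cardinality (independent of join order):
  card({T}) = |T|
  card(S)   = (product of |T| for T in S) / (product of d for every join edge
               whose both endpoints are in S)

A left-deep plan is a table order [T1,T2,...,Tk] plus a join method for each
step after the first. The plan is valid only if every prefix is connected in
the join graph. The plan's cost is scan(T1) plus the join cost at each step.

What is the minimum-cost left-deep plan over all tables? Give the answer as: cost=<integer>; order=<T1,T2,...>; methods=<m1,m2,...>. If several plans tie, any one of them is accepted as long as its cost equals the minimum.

cost=15580; order=D,B,E,A,C; methods=hash,hash,hash,hash

Selinger DP (subsets sized 1..n):
  {E}: scan cost=40, card=40
  {A}: scan cost=20, card=20
  {C}: scan cost=200, card=200
  {B}: scan cost=150, card=150
  {D}: scan cost=300, card=300
  {AE}: card=100; try (A,hash)→280, (A,nl_idx)→340, (E,merge)→420, (A,merge)→440, (E,hash)→520, (E,nl)→820 …(+1); best=280 via (A,hash)
  {BE}: card=1200; try (E,hash)→780, (B,nl_idx)→1560, (B,merge)→1670, (E,merge)→1780, (B,hash)→2480, (B,nl)→6040 …(+1); best=780 via (E,hash)
  {AC}: card=80; try (C,nl_idx)→260, (A,hash)→600, (A,nl_idx)→1280, (C,merge)→1940, (A,merge)→2120, (C,hash)→3240 …(+2); best=260 via (C,nl_idx)
  {BD}: card=300; try (B,hash)→3000, (B,nl_idx)→3000, (D,merge)→4500, (B,merge)→4650, (D,hash)→5700, (D,nl)→45150 …(+1); best=3000 via (B,hash)
  {ACE}: card=400; try (E,hash)→820, (E,merge)→1180, (C,nl_idx)→1480, (C,merge)→2880, (E,nl)→3460, (C,hash)→3580 …(+1); best=820 via (E,hash)
  {ABE}: card=3000; try (A,hash)→2180, (B,merge)→2430, (B,hash)→2780, (B,nl_idx)→4080, (A,nl_idx)→9780, (B,nl)→15280 …(+2); best=2180 via (A,hash)
  {BDE}: card=2400; try (E,hash)→3780, (E,merge)→6280, (D,hash)→7380, (E,nl)→15000, (D,merge)→18180, (D,nl)→360780; best=3780 via (E,hash)
  {ABCE}: card=12000; try (B,hash)→3620, (B,merge)→6170, (C,hash)→8380, (B,nl_idx)→16020, (C,nl_idx)→38180, (C,merge)→42980 …(+2); best=3620 via (B,hash)
  {ABDE}: card=6000; try (A,hash)→6380, (D,hash)→10580, (A,nl_idx)→21780, (A,merge)→35100, (D,merge)→44180, (A,nl)→51780 …(+1); best=6380 via (A,hash)
  {ABCDE}: card=24000; try (C,hash)→15580, (D,hash)→21020, (C,nl_idx)→78380, (C,merge)→92180, (D,merge)→186620, (C,nl)→1206380 …(+1); best=15580 via (C,hash)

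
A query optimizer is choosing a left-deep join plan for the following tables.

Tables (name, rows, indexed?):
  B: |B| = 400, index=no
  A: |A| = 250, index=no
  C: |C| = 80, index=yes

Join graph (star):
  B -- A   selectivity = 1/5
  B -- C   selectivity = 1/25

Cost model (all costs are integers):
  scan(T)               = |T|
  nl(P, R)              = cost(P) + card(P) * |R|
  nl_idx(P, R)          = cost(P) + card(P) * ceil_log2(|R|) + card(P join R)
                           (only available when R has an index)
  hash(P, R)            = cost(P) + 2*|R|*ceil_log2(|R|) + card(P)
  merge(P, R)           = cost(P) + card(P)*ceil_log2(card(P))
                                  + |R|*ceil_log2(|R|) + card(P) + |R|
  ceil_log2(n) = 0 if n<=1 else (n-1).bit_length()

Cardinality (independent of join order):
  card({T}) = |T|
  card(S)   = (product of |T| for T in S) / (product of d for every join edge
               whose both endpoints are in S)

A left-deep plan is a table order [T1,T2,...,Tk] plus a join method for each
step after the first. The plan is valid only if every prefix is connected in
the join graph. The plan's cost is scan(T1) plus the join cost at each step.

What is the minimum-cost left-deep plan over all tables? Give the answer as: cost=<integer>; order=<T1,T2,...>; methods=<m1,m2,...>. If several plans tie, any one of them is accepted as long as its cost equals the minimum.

Selinger DP (subsets sized 1..n):
  {B}: scan cost=400, card=400
  {A}: scan cost=250, card=250
  {C}: scan cost=80, card=80
  {AB}: card=20000; try (A,hash)→4800, (B,merge)→6500, (A,merge)→6650, (B,hash)→7700, (B,nl)→100250, (A,nl)→100400; best=4800 via (A,hash)
  {BC}: card=1280; try (C,hash)→1920, (C,nl_idx)→4480, (B,merge)→4720, (C,merge)→5040, (B,hash)→7360, (B,nl)→32080 …(+1); best=1920 via (C,hash)
  {ABC}: card=64000; try (A,hash)→7200, (A,merge)→19530, (C,hash)→25920, (C,nl_idx)→208800, (A,nl)→321920, (C,merge)→325440 …(+1); best=7200 via (A,hash)

cost=7200; order=B,C,A; methods=hash,hash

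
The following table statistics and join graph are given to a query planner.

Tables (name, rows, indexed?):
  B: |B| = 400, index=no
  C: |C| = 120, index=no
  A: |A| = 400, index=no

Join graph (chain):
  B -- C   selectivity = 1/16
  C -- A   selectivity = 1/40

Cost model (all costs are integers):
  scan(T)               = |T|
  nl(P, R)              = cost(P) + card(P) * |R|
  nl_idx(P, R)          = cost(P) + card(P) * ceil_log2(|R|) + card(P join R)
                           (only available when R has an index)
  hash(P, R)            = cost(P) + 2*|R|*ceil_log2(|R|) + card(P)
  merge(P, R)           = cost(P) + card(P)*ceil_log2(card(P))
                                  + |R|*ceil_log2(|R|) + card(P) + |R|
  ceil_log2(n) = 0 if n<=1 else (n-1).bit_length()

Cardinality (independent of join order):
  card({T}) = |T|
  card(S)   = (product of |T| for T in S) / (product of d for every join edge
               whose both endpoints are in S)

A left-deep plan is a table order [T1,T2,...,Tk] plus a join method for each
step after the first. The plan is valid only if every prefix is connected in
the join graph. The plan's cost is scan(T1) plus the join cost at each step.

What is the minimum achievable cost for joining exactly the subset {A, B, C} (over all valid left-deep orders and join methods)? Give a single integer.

10880

Selinger DP over subsets of {A,B,C}:
  {B}: scan cost=400, card=400
  {C}: scan cost=120, card=120
  {A}: scan cost=400, card=400
  {BC}: card=3000; try (C,hash)→2480, (B,merge)→5080, (C,merge)→5360, (B,hash)→7440, (B,nl)→48120, (C,nl)→48400; best=2480 via (C,hash)
  {AC}: card=1200; try (C,hash)→2480, (A,merge)→5080, (C,merge)→5360, (A,hash)→7440, (A,nl)→48120, (C,nl)→48400; best=2480 via (C,hash)
  {ABC}: card=30000; try (B,hash)→10880, (A,hash)→12680, (B,merge)→20880, (A,merge)→45480, (B,nl)→482480, (A,nl)→1202480; best=10880 via (B,hash)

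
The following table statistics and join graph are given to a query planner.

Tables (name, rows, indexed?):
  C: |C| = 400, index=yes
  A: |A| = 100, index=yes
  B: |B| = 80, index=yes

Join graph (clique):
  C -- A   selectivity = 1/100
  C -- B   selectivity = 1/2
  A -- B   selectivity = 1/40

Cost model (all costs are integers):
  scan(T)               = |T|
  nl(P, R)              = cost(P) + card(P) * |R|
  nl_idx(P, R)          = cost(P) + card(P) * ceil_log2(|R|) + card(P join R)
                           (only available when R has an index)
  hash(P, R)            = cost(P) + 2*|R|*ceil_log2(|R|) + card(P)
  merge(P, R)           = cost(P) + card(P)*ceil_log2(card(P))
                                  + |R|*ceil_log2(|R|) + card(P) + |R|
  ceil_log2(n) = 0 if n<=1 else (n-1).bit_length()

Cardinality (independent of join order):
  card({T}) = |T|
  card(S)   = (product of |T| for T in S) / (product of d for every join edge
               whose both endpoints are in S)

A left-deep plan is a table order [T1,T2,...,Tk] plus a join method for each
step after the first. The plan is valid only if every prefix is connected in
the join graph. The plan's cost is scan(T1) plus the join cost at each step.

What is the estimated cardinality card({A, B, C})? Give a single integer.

400

Tables in S: A(100), B(80), C(400)
Edges inside S: C-A(d=100), C-B(d=2), A-B(d=40)
numerator = 100 * 80 * 400 = 3200000
denominator = 100 * 2 * 40 = 8000
card(S) = 3200000 / 8000 = 400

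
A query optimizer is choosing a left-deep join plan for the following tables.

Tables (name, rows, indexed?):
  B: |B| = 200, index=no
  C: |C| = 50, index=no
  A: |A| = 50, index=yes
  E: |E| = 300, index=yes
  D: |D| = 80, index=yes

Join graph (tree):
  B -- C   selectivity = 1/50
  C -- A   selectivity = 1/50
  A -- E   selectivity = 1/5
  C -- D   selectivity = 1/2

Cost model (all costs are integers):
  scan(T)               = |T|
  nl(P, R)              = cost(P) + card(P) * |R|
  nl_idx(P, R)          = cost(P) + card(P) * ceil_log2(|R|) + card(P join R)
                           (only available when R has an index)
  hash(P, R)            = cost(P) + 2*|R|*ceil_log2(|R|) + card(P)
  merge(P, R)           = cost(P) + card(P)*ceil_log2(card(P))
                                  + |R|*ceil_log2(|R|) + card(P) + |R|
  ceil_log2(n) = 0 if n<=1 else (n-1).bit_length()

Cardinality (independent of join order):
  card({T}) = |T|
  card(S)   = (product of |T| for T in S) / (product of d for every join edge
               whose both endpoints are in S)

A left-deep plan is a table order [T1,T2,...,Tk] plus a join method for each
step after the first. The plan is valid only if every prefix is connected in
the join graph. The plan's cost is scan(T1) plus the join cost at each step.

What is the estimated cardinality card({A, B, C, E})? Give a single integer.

12000

Tables in S: A(50), B(200), C(50), E(300)
Edges inside S: B-C(d=50), C-A(d=50), A-E(d=5)
numerator = 50 * 200 * 50 * 300 = 150000000
denominator = 50 * 50 * 5 = 12500
card(S) = 150000000 / 12500 = 12000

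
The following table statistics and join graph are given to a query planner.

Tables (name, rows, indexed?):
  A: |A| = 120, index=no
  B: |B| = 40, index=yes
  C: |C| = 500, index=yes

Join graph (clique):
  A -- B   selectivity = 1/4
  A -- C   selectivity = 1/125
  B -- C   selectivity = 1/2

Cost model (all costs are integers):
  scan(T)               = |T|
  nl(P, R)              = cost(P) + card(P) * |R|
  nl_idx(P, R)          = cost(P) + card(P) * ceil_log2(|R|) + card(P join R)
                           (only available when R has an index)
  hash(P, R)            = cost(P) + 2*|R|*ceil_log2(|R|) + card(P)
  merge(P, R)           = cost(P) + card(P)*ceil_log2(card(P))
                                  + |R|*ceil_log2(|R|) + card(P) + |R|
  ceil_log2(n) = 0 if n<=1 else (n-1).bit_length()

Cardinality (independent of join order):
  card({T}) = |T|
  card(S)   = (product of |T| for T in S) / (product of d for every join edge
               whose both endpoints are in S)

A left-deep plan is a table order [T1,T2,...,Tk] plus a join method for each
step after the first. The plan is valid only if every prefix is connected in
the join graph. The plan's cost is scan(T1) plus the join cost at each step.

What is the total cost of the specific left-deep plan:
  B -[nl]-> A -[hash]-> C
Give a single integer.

step 1: scan B: cost=40, card=40
step 2: join A via nl
    card(P join A) = 40*120/(4) = 1200
    cost = 40 + 40*120 = 4840
step 3: join C via hash
    card(P join C) = 1200*500/(125*2) = 2400
    cost = 4840 + 2*500*9 + 1200 = 15040

15040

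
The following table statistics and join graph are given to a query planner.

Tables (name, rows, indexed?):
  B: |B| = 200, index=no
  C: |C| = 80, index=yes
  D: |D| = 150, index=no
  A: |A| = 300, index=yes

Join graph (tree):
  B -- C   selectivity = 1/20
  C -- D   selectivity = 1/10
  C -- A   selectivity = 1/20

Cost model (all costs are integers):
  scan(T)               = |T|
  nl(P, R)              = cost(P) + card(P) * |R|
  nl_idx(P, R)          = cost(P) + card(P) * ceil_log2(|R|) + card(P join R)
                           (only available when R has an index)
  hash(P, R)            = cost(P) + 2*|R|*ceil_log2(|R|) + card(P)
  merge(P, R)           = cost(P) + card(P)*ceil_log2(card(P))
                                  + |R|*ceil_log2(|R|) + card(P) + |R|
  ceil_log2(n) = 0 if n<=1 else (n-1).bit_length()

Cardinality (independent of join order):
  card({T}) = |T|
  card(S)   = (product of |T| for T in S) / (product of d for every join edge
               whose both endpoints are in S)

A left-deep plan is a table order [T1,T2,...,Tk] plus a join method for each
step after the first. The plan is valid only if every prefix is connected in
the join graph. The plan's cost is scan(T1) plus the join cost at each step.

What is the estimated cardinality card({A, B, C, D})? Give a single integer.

180000

Tables in S: A(300), B(200), C(80), D(150)
Edges inside S: B-C(d=20), C-D(d=10), C-A(d=20)
numerator = 300 * 200 * 80 * 150 = 720000000
denominator = 20 * 10 * 20 = 4000
card(S) = 720000000 / 4000 = 180000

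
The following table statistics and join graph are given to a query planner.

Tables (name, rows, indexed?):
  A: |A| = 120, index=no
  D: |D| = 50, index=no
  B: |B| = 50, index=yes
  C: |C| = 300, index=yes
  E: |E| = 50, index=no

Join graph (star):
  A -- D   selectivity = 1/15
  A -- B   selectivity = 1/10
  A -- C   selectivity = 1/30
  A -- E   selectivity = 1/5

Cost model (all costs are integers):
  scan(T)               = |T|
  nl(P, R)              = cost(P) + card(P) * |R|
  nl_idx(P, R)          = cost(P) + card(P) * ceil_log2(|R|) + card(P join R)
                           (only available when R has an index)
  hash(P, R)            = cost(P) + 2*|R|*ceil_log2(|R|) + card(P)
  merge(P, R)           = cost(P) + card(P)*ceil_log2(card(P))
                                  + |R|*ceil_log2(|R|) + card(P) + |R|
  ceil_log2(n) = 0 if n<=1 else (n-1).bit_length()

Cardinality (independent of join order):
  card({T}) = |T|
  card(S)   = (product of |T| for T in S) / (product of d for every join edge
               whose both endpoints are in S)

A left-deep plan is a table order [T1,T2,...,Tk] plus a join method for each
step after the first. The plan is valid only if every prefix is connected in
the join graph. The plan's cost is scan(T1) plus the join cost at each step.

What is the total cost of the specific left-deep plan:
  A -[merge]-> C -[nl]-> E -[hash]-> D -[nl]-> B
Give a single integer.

step 1: scan A: cost=120, card=120
step 2: join C via merge
    card(P join C) = 120*300/(30) = 1200
    cost = 120 + 120*7 + 300*9 + 120 + 300 = 4080
step 3: join E via nl
    card(P join E) = 1200*50/(5) = 12000
    cost = 4080 + 1200*50 = 64080
step 4: join D via hash
    card(P join D) = 12000*50/(15) = 40000
    cost = 64080 + 2*50*6 + 12000 = 76680
step 5: join B via nl
    card(P join B) = 40000*50/(10) = 200000
    cost = 76680 + 40000*50 = 2076680

2076680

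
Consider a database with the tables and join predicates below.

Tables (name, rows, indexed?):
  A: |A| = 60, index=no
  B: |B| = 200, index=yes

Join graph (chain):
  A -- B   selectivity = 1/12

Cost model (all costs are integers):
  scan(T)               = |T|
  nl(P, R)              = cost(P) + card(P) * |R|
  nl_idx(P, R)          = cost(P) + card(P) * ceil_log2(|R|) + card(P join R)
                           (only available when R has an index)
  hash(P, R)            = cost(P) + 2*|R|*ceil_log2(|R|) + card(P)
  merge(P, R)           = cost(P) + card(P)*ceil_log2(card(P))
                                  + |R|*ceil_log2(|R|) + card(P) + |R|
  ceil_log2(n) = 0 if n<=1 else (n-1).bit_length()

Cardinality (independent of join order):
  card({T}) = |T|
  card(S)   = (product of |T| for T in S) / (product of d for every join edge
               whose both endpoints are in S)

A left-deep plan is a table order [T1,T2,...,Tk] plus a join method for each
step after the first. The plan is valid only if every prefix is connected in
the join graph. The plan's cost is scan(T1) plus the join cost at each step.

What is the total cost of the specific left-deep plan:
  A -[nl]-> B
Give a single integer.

step 1: scan A: cost=60, card=60
step 2: join B via nl
    card(P join B) = 60*200/(12) = 1000
    cost = 60 + 60*200 = 12060

12060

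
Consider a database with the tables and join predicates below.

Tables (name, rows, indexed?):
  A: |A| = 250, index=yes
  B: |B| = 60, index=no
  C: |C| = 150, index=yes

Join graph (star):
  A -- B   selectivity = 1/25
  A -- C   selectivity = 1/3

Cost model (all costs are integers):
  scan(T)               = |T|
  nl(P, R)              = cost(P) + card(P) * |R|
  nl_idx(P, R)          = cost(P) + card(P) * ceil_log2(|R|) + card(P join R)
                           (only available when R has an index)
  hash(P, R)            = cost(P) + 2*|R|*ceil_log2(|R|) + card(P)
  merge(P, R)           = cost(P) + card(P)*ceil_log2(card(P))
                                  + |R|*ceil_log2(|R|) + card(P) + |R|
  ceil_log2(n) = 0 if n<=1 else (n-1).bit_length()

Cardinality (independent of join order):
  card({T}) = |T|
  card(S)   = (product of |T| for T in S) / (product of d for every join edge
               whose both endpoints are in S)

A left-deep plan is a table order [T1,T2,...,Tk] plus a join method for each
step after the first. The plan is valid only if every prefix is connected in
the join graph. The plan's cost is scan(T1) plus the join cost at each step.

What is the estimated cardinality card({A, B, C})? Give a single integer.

30000

Tables in S: A(250), B(60), C(150)
Edges inside S: A-B(d=25), A-C(d=3)
numerator = 250 * 60 * 150 = 2250000
denominator = 25 * 3 = 75
card(S) = 2250000 / 75 = 30000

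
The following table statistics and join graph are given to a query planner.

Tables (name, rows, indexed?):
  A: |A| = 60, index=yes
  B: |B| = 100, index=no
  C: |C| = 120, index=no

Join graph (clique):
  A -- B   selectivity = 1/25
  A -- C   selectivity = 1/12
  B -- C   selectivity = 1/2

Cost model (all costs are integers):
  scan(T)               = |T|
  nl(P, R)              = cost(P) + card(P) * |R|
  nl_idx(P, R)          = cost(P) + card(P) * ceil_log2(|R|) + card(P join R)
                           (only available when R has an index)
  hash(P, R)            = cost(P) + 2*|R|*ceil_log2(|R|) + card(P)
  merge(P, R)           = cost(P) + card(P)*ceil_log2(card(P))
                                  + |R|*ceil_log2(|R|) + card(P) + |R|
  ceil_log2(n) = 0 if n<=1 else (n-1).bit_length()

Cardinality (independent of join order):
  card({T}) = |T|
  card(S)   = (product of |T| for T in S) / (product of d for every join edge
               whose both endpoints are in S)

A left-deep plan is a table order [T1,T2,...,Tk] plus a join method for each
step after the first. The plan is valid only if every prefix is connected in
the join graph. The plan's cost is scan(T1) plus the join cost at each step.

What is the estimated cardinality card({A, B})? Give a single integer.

Tables in S: A(60), B(100)
Edges inside S: A-B(d=25)
numerator = 60 * 100 = 6000
denominator = 25 = 25
card(S) = 6000 / 25 = 240

240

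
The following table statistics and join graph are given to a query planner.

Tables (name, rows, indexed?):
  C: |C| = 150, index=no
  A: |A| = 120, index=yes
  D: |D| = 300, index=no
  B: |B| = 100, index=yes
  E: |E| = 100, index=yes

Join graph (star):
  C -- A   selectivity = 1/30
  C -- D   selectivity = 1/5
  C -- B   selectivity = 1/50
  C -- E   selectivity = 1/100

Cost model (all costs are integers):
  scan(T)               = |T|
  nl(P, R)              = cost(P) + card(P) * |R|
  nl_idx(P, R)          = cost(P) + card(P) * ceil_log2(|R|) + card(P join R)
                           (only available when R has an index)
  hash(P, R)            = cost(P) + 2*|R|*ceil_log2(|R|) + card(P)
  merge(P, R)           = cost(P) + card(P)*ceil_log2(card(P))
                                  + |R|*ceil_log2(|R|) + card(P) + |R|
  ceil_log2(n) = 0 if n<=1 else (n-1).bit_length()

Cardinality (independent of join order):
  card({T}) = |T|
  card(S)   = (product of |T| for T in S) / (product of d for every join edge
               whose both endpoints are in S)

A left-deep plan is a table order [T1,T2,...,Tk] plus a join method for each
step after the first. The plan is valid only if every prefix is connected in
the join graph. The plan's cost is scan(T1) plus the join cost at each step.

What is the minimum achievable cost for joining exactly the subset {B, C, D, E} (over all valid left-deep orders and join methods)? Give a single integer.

8400

Selinger DP over subsets of {B,C,D,E}:
  {C}: scan cost=150, card=150
  {D}: scan cost=300, card=300
  {B}: scan cost=100, card=100
  {E}: scan cost=100, card=100
  {CD}: card=9000; try (C,hash)→3000, (D,merge)→4500, (C,merge)→4650, (D,hash)→5700, (D,nl)→45150, (C,nl)→45300; best=3000 via (C,hash)
  {BC}: card=300; try (B,nl_idx)→1500, (B,hash)→1700, (C,merge)→2250, (B,merge)→2300, (C,hash)→2600, (C,nl)→15100 …(+1); best=1500 via (B,nl_idx)
  {CE}: card=150; try (E,nl_idx)→1350, (E,hash)→1700, (C,merge)→2250, (E,merge)→2300, (C,hash)→2600, (C,nl)→15100 …(+1); best=1350 via (E,nl_idx)
  {BCD}: card=18000; try (D,hash)→7200, (D,merge)→7500, (B,hash)→13400, (B,nl_idx)→84000, (D,nl)→91500, (B,merge)→138800 …(+1); best=7200 via (D,hash)
  {CDE}: card=9000; try (D,merge)→5700, (D,hash)→6900, (E,hash)→13400, (D,nl)→46350, (E,nl_idx)→75000, (E,merge)→138800 …(+1); best=5700 via (D,merge)
  {BCE}: card=300; try (B,nl_idx)→2700, (B,hash)→2900, (E,hash)→3200, (B,merge)→3500, (E,nl_idx)→3900, (E,merge)→5300 …(+2); best=2700 via (B,nl_idx)
  {BCDE}: card=18000; try (D,hash)→8400, (D,merge)→8700, (B,hash)→16100, (E,hash)→26600, (B,nl_idx)→86700, (D,nl)→92700 …(+5); best=8400 via (D,hash)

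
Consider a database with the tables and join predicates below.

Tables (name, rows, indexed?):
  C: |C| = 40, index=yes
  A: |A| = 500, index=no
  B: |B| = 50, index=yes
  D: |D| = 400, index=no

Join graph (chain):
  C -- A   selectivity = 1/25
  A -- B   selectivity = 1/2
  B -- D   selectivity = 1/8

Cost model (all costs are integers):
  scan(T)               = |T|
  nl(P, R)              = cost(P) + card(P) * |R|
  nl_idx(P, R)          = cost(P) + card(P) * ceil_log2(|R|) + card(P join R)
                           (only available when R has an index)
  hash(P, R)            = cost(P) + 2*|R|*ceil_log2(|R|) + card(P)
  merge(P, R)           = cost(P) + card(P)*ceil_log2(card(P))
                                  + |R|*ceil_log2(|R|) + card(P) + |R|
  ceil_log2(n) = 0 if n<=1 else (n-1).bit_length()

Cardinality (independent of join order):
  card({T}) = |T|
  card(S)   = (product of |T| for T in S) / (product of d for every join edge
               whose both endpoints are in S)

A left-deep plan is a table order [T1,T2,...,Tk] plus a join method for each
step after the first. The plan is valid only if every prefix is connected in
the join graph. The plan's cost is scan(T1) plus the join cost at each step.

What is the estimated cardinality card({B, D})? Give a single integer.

Tables in S: B(50), D(400)
Edges inside S: B-D(d=8)
numerator = 50 * 400 = 20000
denominator = 8 = 8
card(S) = 20000 / 8 = 2500

2500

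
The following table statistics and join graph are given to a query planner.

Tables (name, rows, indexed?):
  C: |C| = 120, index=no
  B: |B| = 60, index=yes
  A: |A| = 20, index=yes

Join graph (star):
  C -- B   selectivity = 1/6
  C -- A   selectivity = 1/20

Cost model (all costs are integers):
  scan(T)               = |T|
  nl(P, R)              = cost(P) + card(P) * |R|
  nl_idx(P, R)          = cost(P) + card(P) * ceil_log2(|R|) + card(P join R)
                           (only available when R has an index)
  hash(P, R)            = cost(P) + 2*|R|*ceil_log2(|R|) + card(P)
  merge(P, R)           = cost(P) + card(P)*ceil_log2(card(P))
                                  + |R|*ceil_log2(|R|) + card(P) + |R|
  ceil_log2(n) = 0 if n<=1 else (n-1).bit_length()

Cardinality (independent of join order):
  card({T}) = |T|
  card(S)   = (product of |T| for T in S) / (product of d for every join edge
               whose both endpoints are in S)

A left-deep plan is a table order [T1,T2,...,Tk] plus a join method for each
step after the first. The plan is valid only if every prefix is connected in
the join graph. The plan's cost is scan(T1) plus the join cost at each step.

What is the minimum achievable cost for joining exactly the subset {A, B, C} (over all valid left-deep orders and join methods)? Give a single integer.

1280

Selinger DP over subsets of {A,B,C}:
  {C}: scan cost=120, card=120
  {B}: scan cost=60, card=60
  {A}: scan cost=20, card=20
  {BC}: card=1200; try (B,hash)→960, (C,merge)→1440, (B,merge)→1500, (C,hash)→1800, (B,nl_idx)→2040, (C,nl)→7260 …(+1); best=960 via (B,hash)
  {AC}: card=120; try (A,hash)→440, (A,nl_idx)→840, (C,merge)→1100, (A,merge)→1200, (C,hash)→1720, (C,nl)→2420 …(+1); best=440 via (A,hash)
  {ABC}: card=1200; try (B,hash)→1280, (B,merge)→1820, (B,nl_idx)→2360, (A,hash)→2360, (B,nl)→7640, (A,nl_idx)→8160 …(+2); best=1280 via (B,hash)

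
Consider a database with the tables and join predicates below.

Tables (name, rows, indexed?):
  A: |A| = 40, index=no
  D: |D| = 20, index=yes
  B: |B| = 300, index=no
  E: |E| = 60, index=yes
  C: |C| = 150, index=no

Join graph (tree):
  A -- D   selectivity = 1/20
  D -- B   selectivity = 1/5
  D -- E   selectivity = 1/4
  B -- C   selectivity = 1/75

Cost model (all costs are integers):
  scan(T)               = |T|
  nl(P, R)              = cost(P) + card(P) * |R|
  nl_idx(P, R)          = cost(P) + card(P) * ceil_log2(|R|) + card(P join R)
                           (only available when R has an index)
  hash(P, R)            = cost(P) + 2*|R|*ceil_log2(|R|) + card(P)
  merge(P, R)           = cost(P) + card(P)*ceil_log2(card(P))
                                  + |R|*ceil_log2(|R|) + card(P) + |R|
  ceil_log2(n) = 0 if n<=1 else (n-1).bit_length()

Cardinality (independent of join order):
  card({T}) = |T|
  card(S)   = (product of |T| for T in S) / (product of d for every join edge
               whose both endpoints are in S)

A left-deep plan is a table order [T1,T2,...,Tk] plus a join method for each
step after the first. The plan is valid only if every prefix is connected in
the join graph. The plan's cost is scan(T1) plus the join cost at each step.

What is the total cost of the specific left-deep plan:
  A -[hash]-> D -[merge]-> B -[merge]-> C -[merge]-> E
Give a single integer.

103730

step 1: scan A: cost=40, card=40
step 2: join D via hash
    card(P join D) = 40*20/(20) = 40
    cost = 40 + 2*20*5 + 40 = 280
step 3: join B via merge
    card(P join B) = 40*300/(5) = 2400
    cost = 280 + 40*6 + 300*9 + 40 + 300 = 3560
step 4: join C via merge
    card(P join C) = 2400*150/(75) = 4800
    cost = 3560 + 2400*12 + 150*8 + 2400 + 150 = 36110
step 5: join E via merge
    card(P join E) = 4800*60/(4) = 72000
    cost = 36110 + 4800*13 + 60*6 + 4800 + 60 = 103730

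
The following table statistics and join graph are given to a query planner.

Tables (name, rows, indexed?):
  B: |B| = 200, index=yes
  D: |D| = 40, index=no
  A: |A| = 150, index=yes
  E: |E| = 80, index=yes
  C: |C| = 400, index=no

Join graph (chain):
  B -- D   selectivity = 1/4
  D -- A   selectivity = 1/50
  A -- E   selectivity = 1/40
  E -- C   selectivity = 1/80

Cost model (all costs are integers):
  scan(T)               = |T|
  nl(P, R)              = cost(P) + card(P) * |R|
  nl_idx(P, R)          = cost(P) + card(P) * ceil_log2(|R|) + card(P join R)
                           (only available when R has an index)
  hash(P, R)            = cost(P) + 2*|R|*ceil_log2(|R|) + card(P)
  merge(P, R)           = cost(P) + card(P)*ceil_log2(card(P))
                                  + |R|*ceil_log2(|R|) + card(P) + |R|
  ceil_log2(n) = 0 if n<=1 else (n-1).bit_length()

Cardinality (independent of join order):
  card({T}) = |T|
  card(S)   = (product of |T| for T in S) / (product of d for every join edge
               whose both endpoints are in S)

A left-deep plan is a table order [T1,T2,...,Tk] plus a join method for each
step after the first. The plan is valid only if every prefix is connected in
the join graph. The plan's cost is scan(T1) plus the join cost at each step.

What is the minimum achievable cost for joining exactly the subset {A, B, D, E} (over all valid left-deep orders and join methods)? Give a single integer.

5000

Selinger DP over subsets of {A,B,D,E}:
  {B}: scan cost=200, card=200
  {D}: scan cost=40, card=40
  {A}: scan cost=150, card=150
  {E}: scan cost=80, card=80
  {BD}: card=2000; try (D,hash)→880, (B,merge)→2120, (D,merge)→2280, (B,nl_idx)→2360, (B,hash)→3280, (B,nl)→8040 …(+1); best=880 via (D,hash)
  {AD}: card=120; try (A,nl_idx)→480, (D,hash)→780, (A,merge)→1670, (D,merge)→1780, (A,hash)→2480, (A,nl)→6040 …(+1); best=480 via (A,nl_idx)
  {AE}: card=300; try (A,nl_idx)→1020, (E,hash)→1420, (E,nl_idx)→1500, (A,merge)→2070, (E,merge)→2140, (A,hash)→2560 …(+2); best=1020 via (A,nl_idx)
  {ABD}: card=6000; try (B,merge)→3240, (B,hash)→3800, (A,hash)→5280, (B,nl_idx)→7440, (A,nl_idx)→22880, (B,nl)→24480 …(+2); best=3240 via (B,merge)
  {ADE}: card=240; try (E,nl_idx)→1560, (E,hash)→1720, (D,hash)→1800, (E,merge)→2080, (D,merge)→4300, (E,nl)→10080 …(+1); best=1560 via (E,nl_idx)
  {ABDE}: card=12000; try (B,hash)→5000, (B,merge)→5520, (E,hash)→10360, (B,nl_idx)→15480, (B,nl)→49560, (E,nl_idx)→57240 …(+2); best=5000 via (B,hash)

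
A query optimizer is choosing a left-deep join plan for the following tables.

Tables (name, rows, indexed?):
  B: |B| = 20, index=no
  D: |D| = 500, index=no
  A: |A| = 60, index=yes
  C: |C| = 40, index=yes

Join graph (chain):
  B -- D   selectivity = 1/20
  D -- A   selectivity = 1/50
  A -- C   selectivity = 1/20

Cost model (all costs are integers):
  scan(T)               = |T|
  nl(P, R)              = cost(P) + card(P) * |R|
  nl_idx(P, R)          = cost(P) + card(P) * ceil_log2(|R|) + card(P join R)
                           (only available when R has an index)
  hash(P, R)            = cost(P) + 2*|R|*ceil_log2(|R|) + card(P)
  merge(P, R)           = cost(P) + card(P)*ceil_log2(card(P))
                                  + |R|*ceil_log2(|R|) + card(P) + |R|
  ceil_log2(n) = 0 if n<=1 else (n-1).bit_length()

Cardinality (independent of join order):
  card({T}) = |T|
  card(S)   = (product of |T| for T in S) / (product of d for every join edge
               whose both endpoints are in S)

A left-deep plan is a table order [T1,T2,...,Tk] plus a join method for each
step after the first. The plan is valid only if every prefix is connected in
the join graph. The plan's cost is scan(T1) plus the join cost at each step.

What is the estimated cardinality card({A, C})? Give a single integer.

120

Tables in S: A(60), C(40)
Edges inside S: A-C(d=20)
numerator = 60 * 40 = 2400
denominator = 20 = 20
card(S) = 2400 / 20 = 120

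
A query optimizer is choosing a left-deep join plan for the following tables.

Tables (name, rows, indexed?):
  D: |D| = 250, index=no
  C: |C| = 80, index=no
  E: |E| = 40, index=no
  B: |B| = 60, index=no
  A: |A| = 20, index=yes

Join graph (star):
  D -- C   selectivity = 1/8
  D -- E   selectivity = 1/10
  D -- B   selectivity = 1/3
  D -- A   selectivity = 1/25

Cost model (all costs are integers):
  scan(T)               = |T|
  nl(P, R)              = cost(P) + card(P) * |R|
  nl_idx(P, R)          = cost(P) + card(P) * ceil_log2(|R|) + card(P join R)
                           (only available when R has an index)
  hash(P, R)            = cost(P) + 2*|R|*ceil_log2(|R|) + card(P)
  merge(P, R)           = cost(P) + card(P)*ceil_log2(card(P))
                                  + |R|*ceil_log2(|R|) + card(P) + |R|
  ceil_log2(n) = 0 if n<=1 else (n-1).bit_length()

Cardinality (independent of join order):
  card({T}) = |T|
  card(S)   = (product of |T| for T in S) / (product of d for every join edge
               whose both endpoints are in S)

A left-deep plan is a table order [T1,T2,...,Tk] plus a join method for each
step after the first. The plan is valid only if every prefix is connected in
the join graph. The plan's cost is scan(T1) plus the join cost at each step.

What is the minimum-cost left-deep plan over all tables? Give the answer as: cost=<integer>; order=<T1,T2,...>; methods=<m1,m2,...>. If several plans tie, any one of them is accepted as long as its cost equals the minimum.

cost=12020; order=D,A,E,C,B; methods=hash,hash,hash,hash

Selinger DP (subsets sized 1..n):
  {D}: scan cost=250, card=250
  {C}: scan cost=80, card=80
  {E}: scan cost=40, card=40
  {B}: scan cost=60, card=60
  {A}: scan cost=20, card=20
  {CD}: card=2500; try (C,hash)→1620, (D,merge)→2970, (C,merge)→3140, (D,hash)→4160, (D,nl)→20080, (C,nl)→20250; best=1620 via (C,hash)
  {DE}: card=1000; try (E,hash)→980, (D,merge)→2570, (E,merge)→2780, (D,hash)→4080, (D,nl)→10040, (E,nl)→10250; best=980 via (E,hash)
  {BD}: card=5000; try (B,hash)→1220, (D,merge)→2730, (B,merge)→2920, (D,hash)→4120, (D,nl)→15060, (B,nl)→15250; best=1220 via (B,hash)
  {AD}: card=200; try (A,hash)→700, (A,nl_idx)→1700, (D,merge)→2390, (A,merge)→2620, (D,hash)→4040, (D,nl)→5020 …(+1); best=700 via (A,hash)
  {CDE}: card=10000; try (C,hash)→3100, (E,hash)→4600, (C,merge)→12620, (E,merge)→34400, (C,nl)→80980, (E,nl)→101620; best=3100 via (C,hash)
  {BCD}: card=50000; try (B,hash)→4840, (C,hash)→7340, (B,merge)→34540, (C,merge)→71860, (B,nl)→151620, (C,nl)→401220; best=4840 via (B,hash)
  {ACD}: card=2000; try (C,hash)→2020, (C,merge)→3140, (A,hash)→4320, (A,nl_idx)→16120, (C,nl)→16700, (A,merge)→34240 …(+1); best=2020 via (C,hash)
  {BDE}: card=20000; try (B,hash)→2700, (E,hash)→6700, (B,merge)→12400, (B,nl)→60980, (E,merge)→71500, (E,nl)→201220; best=2700 via (B,hash)
  {ADE}: card=800; try (E,hash)→1380, (A,hash)→2180, (E,merge)→2780, (A,nl_idx)→6780, (E,nl)→8700, (A,merge)→12100 …(+1); best=1380 via (E,hash)
  {ABD}: card=4000; try (B,hash)→1620, (B,merge)→2920, (A,hash)→6420, (B,nl)→12700, (A,nl_idx)→30220, (A,merge)→71340 …(+1); best=1620 via (B,hash)
  {BCDE}: card=200000; try (B,hash)→13820, (C,hash)→23820, (E,hash)→55320, (B,merge)→153520, (C,merge)→323340, (B,nl)→603100 …(+3); best=13820 via (B,hash)
  {ACDE}: card=8000; try (C,hash)→3300, (E,hash)→4500, (C,merge)→10820, (A,hash)→13300, (E,merge)→26300, (A,nl_idx)→61100 …(+4); best=3300 via (C,hash)
  {ABCD}: card=40000; try (B,hash)→4740, (C,hash)→6740, (B,merge)→26440, (C,merge)→54260, (A,hash)→55040, (B,nl)→122020 …(+4); best=4740 via (B,hash)
  {ABDE}: card=16000; try (B,hash)→2900, (E,hash)→6100, (B,merge)→10600, (A,hash)→22900, (B,nl)→49380, (E,merge)→53900 …(+4); best=2900 via (B,hash)
  {ABCDE}: card=160000; try (B,hash)→12020, (C,hash)→20020, (E,hash)→45220, (B,merge)→115720, (A,hash)→214020, (C,merge)→243540 …(+7); best=12020 via (B,hash)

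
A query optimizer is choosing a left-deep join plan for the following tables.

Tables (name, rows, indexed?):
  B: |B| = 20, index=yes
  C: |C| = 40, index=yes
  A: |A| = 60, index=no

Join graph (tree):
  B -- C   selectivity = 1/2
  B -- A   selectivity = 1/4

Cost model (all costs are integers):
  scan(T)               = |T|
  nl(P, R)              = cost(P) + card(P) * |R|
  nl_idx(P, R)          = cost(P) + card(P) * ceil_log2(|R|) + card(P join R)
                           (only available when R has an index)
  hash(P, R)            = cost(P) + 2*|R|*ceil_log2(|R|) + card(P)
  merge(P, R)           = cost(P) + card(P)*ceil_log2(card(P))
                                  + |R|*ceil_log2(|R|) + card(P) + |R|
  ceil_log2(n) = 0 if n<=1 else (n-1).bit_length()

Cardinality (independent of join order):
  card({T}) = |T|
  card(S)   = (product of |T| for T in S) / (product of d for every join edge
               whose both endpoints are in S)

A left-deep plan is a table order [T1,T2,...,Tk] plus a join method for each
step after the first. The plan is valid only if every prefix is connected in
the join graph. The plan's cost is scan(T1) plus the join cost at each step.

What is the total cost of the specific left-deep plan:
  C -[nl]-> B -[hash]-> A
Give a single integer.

step 1: scan C: cost=40, card=40
step 2: join B via nl
    card(P join B) = 40*20/(2) = 400
    cost = 40 + 40*20 = 840
step 3: join A via hash
    card(P join A) = 400*60/(4) = 6000
    cost = 840 + 2*60*6 + 400 = 1960

1960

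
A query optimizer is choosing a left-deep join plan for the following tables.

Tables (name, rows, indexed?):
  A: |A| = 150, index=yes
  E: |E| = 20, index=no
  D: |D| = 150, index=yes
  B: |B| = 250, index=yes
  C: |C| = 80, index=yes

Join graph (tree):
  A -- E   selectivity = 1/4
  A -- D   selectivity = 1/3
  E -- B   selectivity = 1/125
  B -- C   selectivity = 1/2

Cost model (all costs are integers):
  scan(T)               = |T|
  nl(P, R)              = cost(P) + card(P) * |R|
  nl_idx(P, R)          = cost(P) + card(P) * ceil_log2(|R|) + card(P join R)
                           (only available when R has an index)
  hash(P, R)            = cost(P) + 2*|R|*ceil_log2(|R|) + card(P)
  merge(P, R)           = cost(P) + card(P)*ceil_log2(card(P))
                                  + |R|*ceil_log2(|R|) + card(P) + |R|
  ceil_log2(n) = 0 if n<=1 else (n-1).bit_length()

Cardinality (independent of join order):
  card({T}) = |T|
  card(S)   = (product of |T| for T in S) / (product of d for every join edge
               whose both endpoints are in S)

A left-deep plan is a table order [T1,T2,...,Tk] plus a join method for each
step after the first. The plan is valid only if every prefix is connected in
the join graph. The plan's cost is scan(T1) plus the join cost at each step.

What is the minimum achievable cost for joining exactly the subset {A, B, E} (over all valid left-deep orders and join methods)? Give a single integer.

1850

Selinger DP over subsets of {A,B,E}:
  {A}: scan cost=150, card=150
  {E}: scan cost=20, card=20
  {B}: scan cost=250, card=250
  {AE}: card=750; try (E,hash)→500, (A,nl_idx)→930, (A,merge)→1490, (E,merge)→1620, (A,hash)→2440, (A,nl)→3020 …(+1); best=500 via (E,hash)
  {BE}: card=40; try (B,nl_idx)→220, (E,hash)→700, (B,merge)→2390, (E,merge)→2620, (B,hash)→4040, (B,nl)→5020 …(+1); best=220 via (B,nl_idx)
  {ABE}: card=1500; try (A,merge)→1850, (A,nl_idx)→2040, (A,hash)→2660, (B,hash)→5250, (A,nl)→6220, (B,nl_idx)→8000 …(+2); best=1850 via (A,merge)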